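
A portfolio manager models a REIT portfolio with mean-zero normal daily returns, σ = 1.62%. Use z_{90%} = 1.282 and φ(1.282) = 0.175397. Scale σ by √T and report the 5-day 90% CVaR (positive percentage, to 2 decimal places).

σ_{5d} = 1.62% × √5 = 3.622%.
ES multiplier = φ(z)/(1−α) = 0.175397/0.1 = 1.754.
ES = 3.622% × 1.754 = 6.353%.

6.35%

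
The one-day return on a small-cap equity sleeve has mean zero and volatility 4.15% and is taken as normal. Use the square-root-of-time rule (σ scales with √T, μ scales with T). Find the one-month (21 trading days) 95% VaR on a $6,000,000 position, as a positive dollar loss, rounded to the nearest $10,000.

$1,880,000

At 95%, z = 1.645.
σ_{21d} = 4.15% × √21 = 19.018%.
VaR = 1.645 × 19.018% = 31.285%.
On $6,000,000: 0.31285 × $6,000,000 = $1,877,100.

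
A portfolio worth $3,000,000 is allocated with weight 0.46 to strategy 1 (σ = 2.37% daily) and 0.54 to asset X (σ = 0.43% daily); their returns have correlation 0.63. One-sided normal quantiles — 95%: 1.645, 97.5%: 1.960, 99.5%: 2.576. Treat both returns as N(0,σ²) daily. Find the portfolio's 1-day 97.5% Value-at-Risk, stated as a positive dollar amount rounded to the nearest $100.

$73,500

σ_p² = 0.46²·2.37² + 0.54²·0.43² + 2·0.63·0.46·0.54·2.37·0.43 = 1.5614 (%²).
σ_p = √1.5614 = 1.250%.
VaR = 1.960 × 1.250% = 2.450%; on $3,000,000 that is $73,500.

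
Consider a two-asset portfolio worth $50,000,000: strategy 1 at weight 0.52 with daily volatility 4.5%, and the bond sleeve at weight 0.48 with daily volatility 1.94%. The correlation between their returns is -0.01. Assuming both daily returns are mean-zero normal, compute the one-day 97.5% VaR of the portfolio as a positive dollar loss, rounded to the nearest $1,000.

σ_p² = 0.52²·4.5² + 0.48²·1.94² + 2·-0.01·0.52·0.48·4.5·1.94 = 6.2992 (%²).
σ_p = √6.2992 = 2.510%.
At 97.5%, z = 1.960.
VaR = 1.960 × 2.510% = 4.920%; on $50,000,000 that is $2,460,000.

$2,460,000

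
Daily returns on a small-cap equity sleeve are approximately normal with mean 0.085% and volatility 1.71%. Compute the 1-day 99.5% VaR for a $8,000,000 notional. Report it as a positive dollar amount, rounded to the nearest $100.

$345,600

At 99.5% one-sided, z = 2.576.
VaR = −μ + z·σ = −(0.085%) + 2.576 × 1.71% = 4.320%.
On $8,000,000: 0.04320 × $8,000,000 = $345,600.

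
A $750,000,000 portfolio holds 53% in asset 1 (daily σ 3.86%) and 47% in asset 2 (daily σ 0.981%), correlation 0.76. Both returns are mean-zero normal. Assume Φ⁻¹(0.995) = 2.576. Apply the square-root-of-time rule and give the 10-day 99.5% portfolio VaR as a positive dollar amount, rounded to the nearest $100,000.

$147,500,000

σ_p = √(0.53²·3.86² + 0.47²·0.981² + 2·0.76·0.53·0.47·3.86·0.981) = 2.415%.
σ_{10d} = 2.415% × √10 = 7.637%.
VaR = 2.576 × 7.637% = 19.673%; on $750,000,000 that is $147,547,500.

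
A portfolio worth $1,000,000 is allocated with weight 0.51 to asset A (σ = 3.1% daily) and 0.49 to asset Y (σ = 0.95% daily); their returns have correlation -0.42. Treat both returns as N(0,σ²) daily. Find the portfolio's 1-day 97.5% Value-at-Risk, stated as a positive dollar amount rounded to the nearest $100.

$28,400

σ_p² = 0.51²·3.1² + 0.49²·0.95² + 2·-0.42·0.51·0.49·3.1·0.95 = 2.0980 (%²).
σ_p = √2.0980 = 1.448%.
At 97.5%, z = 1.960.
VaR = 1.960 × 1.448% = 2.838%; on $1,000,000 that is $28,380.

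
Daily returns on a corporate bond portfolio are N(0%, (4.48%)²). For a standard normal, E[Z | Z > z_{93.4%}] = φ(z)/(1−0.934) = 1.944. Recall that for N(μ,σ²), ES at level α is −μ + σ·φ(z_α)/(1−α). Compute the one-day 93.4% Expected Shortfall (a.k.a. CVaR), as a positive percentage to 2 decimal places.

ES = 4.48% × 1.944 = 8.709%.

8.71%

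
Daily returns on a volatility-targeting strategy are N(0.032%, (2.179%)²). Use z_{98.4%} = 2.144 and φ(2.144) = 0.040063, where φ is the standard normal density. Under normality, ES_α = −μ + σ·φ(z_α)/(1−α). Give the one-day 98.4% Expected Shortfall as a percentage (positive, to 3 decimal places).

Tail multiplier: φ(z)/(1−α) = 0.040063 / 0.016 = 2.504.
ES = −(0.032%) + 2.179% × 2.504 = 5.424%.

5.424%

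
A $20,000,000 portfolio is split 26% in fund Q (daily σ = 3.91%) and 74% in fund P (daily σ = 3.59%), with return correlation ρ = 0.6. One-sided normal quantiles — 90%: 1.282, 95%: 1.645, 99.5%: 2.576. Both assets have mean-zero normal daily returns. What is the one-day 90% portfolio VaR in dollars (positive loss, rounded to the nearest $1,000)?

σ_p² = 0.26²·3.91² + 0.74²·3.59² + 2·0.6·0.26·0.74·3.91·3.59 = 11.3318 (%²).
σ_p = √11.3318 = 3.366%.
VaR = 1.282 × 3.366% = 4.315%; on $20,000,000 that is $863,000.

$863,000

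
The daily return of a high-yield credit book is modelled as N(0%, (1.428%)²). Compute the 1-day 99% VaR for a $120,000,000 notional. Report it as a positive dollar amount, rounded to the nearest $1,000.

At 99% one-sided, z = 2.326.
VaR = z·σ = 2.326 × 1.428% = 3.322%.
On $120,000,000: 0.03322 × $120,000,000 = $3,986,400.

$3,986,000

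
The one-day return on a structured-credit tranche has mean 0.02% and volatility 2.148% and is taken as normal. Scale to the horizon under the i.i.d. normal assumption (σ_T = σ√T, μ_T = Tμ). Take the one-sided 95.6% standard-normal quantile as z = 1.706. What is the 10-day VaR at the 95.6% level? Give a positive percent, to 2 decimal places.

σ_{10d} = 2.148% × √10 = 6.793%; μ_{10d} = 10 × 0.02% = 0.200%.
VaR = −(0.200%) + 1.706 × 6.793% = 11.389%.

11.39%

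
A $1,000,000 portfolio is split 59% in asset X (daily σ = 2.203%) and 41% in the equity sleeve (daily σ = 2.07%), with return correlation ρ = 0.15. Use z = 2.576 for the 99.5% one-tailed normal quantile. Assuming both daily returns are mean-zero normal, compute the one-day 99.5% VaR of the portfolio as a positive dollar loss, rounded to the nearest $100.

σ_p² = 0.59²·2.203² + 0.41²·2.07² + 2·0.15·0.59·0.41·2.203·2.07 = 2.7406 (%²).
σ_p = √2.7406 = 1.655%.
VaR = 2.576 × 1.655% = 4.263%; on $1,000,000 that is $42,630.

$42,600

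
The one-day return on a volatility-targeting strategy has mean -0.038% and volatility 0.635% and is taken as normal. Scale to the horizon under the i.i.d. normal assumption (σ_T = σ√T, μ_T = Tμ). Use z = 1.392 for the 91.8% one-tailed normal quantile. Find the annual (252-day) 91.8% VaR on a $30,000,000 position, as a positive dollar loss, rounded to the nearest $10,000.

$7,080,000

σ_{252d} = 0.635% × √252 = 10.080%; μ_{252d} = 252 × -0.038% = -9.576%.
VaR = −(-9.576%) + 1.392 × 10.080% = 23.607%.
On $30,000,000: 0.23607 × $30,000,000 = $7,082,100.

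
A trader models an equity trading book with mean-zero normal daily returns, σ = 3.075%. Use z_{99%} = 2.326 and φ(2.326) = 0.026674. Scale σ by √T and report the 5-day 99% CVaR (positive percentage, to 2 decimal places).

18.34%

σ_{5d} = 3.075% × √5 = 6.876%.
ES multiplier = φ(z)/(1−α) = 0.026674/0.01 = 2.667.
ES = 6.876% × 2.667 = 18.338%.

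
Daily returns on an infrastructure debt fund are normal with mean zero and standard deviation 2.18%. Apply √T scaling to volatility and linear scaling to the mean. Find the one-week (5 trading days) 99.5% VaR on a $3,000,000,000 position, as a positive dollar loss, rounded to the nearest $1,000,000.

$377,000,000

At 99.5%, z = 2.576.
σ_{5d} = 2.18% × √5 = 4.875%.
VaR = 2.576 × 4.875% = 12.558%.
On $3,000,000,000: 0.12558 × $3,000,000,000 = $376,740,000.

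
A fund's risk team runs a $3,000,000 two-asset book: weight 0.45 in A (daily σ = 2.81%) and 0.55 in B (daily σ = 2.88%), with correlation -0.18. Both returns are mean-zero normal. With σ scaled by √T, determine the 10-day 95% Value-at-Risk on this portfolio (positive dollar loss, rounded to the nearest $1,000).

$287,000

σ_p = √(0.45²·2.81² + 0.55²·2.88² + 2·-0.18·0.45·0.55·2.81·2.88) = 1.840%.
σ_{10d} = 1.840% × √10 = 5.819%.
z(95%) = 1.645.
VaR = 1.645 × 5.819% = 9.572%; on $3,000,000 that is $287,160.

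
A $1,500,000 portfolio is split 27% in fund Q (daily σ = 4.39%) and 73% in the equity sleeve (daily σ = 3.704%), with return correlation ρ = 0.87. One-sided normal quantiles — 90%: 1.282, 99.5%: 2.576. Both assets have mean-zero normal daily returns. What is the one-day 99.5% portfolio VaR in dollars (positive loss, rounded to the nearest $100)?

$146,100

σ_p² = 0.27²·4.39² + 0.73²·3.704² + 2·0.87·0.27·0.73·4.39·3.704 = 14.2927 (%²).
σ_p = √14.2927 = 3.781%.
VaR = 2.576 × 3.781% = 9.740%; on $1,500,000 that is $146,100.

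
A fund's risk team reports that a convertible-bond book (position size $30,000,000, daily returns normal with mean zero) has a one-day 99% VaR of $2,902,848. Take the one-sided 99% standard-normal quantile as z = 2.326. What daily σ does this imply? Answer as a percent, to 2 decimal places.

VaR as a fraction: $2,902,848 / $30,000,000 = 9.676%.
σ = VaR / z = 9.676% / 2.326 = 4.160%.

4.16%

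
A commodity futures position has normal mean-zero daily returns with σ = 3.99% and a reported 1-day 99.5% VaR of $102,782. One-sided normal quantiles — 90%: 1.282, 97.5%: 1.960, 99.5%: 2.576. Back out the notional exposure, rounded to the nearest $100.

$1,000,000

VaR as a fraction of value: z·σ = 2.576 × 3.99% = 10.2782%.
Position = $102,782 / 0.102782 = $999,996.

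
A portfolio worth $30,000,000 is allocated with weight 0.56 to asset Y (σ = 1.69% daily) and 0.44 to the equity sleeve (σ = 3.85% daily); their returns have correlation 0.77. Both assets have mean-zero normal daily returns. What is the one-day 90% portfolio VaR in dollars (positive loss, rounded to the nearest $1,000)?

σ_p² = 0.56²·1.69² + 0.44²·3.85² + 2·0.77·0.56·0.44·1.69·3.85 = 6.2342 (%²).
σ_p = √6.2342 = 2.497%.
At 90%, z = 1.282.
VaR = 1.282 × 2.497% = 3.201%; on $30,000,000 that is $960,300.

$960,000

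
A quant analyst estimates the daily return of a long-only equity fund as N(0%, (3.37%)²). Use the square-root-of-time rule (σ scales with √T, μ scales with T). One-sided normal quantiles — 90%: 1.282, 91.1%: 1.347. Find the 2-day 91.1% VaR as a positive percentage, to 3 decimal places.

σ_{2d} = 3.37% × √2 = 4.766%.
VaR = 1.347 × 4.766% = 6.420%.

6.420%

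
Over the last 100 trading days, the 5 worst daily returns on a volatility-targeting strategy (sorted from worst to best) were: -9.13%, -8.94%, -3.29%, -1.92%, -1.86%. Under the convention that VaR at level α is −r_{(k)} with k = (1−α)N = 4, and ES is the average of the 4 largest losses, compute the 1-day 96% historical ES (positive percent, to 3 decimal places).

The 4 worst returns sum to -23.28%.
ES = −(-23.28%) / 4 = 5.82% ≈ 5.820%.

5.820%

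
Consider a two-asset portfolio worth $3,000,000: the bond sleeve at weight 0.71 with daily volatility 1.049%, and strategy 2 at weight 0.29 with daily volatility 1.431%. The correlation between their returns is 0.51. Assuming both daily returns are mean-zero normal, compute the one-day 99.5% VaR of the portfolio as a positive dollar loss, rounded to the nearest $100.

$78,900

σ_p² = 0.71²·1.049² + 0.29²·1.431² + 2·0.51·0.71·0.29·1.049·1.431 = 1.0422 (%²).
σ_p = √1.0422 = 1.021%.
At 99.5%, z = 2.576.
VaR = 2.576 × 1.021% = 2.630%; on $3,000,000 that is $78,900.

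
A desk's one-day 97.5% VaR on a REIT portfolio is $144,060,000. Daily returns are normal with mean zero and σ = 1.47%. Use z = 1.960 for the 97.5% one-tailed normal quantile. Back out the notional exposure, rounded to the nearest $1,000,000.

$5,000,000,000

VaR as a fraction of value: z·σ = 1.960 × 1.47% = 2.8812%.
Position = $144,060,000 / 0.028812 = $5,000,000,000.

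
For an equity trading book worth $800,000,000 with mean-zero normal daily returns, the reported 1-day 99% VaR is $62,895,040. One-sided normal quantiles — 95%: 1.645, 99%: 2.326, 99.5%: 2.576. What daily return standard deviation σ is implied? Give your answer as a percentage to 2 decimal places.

VaR as a fraction: $62,895,040 / $800,000,000 = 7.862%.
σ = VaR / z = 7.862% / 2.326 = 3.380%.

3.38%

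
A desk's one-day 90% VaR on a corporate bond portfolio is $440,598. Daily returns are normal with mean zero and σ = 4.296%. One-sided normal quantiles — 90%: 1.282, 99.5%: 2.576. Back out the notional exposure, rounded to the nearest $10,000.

VaR as a fraction of value: z·σ = 1.282 × 4.296% = 5.50747%.
Position = $440,598 / 0.0550747 = $8,000,004.

$8,000,000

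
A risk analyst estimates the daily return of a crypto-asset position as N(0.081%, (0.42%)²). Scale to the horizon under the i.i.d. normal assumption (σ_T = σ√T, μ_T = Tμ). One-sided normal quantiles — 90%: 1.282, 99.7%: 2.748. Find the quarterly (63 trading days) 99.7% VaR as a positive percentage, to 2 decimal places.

σ_{63d} = 0.42% × √63 = 3.334%; μ_{63d} = 63 × 0.081% = 5.103%.
VaR = −(5.103%) + 2.748 × 3.334% = 4.059%.

4.06%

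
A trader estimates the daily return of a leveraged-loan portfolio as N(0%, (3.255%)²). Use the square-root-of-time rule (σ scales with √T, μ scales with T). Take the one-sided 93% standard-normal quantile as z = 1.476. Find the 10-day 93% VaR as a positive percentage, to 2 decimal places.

σ_{10d} = 3.255% × √10 = 10.293%.
VaR = 1.476 × 10.293% = 15.192%.

15.19%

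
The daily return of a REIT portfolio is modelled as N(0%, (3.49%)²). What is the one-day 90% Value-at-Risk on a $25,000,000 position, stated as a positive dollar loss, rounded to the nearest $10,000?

$1,120,000

At 90% one-sided, z = 1.282.
VaR = z·σ = 1.282 × 3.49% = 4.474%.
On $25,000,000: 0.04474 × $25,000,000 = $1,118,500.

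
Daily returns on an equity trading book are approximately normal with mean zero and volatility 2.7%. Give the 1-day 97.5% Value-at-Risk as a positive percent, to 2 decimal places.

At 97.5% one-sided, z = 1.960.
VaR = z·σ = 1.960 × 2.7% = 5.292%.

5.29%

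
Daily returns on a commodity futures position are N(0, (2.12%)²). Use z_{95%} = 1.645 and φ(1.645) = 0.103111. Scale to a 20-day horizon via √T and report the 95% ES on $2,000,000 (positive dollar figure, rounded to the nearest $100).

σ_{20d} = 2.12% × √20 = 9.481%.
ES multiplier = φ(z)/(1−α) = 0.103111/0.05 = 2.062.
ES = 9.481% × 2.062 = 19.550%; on $2,000,000: $391,000.

$391,000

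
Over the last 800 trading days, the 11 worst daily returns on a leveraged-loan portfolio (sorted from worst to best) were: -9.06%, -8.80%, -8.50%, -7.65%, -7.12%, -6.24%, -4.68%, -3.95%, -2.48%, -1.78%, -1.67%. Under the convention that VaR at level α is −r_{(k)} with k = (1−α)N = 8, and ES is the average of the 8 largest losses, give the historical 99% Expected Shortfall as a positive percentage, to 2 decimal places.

The 8 worst returns sum to -56.00%.
ES = −(-56.00%) / 8 = 7% ≈ 7.00%.

7.00%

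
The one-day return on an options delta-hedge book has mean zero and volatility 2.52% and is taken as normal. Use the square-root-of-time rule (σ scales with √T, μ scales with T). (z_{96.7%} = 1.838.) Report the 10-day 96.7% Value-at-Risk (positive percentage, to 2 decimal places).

σ_{10d} = 2.52% × √10 = 7.969%.
VaR = 1.838 × 7.969% = 14.647%.

14.65%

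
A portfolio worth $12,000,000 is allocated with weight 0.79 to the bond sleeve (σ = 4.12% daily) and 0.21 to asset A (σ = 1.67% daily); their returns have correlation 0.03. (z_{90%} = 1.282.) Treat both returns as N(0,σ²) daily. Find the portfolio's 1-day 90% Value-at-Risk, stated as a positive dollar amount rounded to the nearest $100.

$505,200

σ_p² = 0.79²·4.12² + 0.21²·1.67² + 2·0.03·0.79·0.21·4.12·1.67 = 10.7852 (%²).
σ_p = √10.7852 = 3.284%.
VaR = 1.282 × 3.284% = 4.210%; on $12,000,000 that is $505,200.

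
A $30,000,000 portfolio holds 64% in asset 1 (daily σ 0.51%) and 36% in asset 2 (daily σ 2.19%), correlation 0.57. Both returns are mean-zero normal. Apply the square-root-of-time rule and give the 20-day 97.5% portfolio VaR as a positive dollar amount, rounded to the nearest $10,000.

$2,660,000

σ_p = √(0.64²·0.51² + 0.36²·2.19² + 2·0.57·0.64·0.36·0.51·2.19) = 1.011%.
σ_{20d} = 1.011% × √20 = 4.521%.
z(97.5%) = 1.960.
VaR = 1.960 × 4.521% = 8.861%; on $30,000,000 that is $2,658,300.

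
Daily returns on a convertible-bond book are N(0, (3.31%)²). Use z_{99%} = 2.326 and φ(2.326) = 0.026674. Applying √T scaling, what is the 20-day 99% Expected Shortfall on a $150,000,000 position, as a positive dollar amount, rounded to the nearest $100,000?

$59,200,000

σ_{20d} = 3.31% × √20 = 14.803%.
ES multiplier = φ(z)/(1−α) = 0.026674/0.01 = 2.667.
ES = 14.803% × 2.667 = 39.480%; on $150,000,000: $59,220,000.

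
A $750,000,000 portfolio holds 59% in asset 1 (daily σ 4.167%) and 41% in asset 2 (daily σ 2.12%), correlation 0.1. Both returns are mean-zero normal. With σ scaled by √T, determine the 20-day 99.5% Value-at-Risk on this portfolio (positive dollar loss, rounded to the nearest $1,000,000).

$232,000,000

σ_p = √(0.59²·4.167² + 0.41²·2.12² + 2·0.1·0.59·0.41·4.167·2.12) = 2.688%.
σ_{20d} = 2.688% × √20 = 12.021%.
z(99.5%) = 2.576.
VaR = 2.576 × 12.021% = 30.966%; on $750,000,000 that is $232,245,000.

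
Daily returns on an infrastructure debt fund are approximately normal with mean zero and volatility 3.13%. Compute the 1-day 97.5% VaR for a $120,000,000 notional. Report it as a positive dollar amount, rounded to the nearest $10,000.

At 97.5% one-sided, z = 1.960.
VaR = z·σ = 1.960 × 3.13% = 6.135%.
On $120,000,000: 0.06135 × $120,000,000 = $7,362,000.

$7,360,000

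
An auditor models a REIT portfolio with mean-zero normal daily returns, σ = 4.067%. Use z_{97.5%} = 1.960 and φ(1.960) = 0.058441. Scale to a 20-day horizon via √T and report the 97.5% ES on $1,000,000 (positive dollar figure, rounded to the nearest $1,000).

σ_{20d} = 4.067% × √20 = 18.188%.
ES multiplier = φ(z)/(1−α) = 0.058441/0.025 = 2.338.
ES = 18.188% × 2.338 = 42.524%; on $1,000,000: $425,240.

$425,000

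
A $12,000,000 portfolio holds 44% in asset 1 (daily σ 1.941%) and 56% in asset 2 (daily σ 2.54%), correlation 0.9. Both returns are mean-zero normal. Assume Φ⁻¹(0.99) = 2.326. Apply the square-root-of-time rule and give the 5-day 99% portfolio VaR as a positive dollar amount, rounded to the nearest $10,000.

σ_p = √(0.44²·1.941² + 0.56²·2.54² + 2·0.9·0.44·0.56·1.941·2.54) = 2.222%.
σ_{5d} = 2.222% × √5 = 4.969%.
VaR = 2.326 × 4.969% = 11.558%; on $12,000,000 that is $1,386,960.

$1,390,000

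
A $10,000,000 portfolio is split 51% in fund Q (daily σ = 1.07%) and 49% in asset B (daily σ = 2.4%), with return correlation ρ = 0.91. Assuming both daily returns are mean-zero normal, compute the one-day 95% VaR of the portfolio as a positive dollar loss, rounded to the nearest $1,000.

$278,000

σ_p² = 0.51²·1.07² + 0.49²·2.4² + 2·0.91·0.51·0.49·1.07·2.4 = 2.8487 (%²).
σ_p = √2.8487 = 1.688%.
At 95%, z = 1.645.
VaR = 1.645 × 1.688% = 2.777%; on $10,000,000 that is $277,700.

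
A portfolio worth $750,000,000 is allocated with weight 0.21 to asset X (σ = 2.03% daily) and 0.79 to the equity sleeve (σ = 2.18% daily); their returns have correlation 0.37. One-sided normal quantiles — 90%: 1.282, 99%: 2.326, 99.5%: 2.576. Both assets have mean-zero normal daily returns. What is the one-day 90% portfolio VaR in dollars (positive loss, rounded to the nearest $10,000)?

σ_p² = 0.21²·2.03² + 0.79²·2.18² + 2·0.37·0.21·0.79·2.03·2.18 = 3.6910 (%²).
σ_p = √3.6910 = 1.921%.
VaR = 1.282 × 1.921% = 2.463%; on $750,000,000 that is $18,472,500.

$18,470,000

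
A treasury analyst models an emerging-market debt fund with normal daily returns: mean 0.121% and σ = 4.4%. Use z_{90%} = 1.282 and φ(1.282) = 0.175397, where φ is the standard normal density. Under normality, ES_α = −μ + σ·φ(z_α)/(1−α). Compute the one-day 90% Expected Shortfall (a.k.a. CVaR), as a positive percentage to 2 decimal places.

Tail multiplier: φ(z)/(1−α) = 0.175397 / 0.1 = 1.754.
ES = −(0.121%) + 4.4% × 1.754 = 7.597%.

7.60%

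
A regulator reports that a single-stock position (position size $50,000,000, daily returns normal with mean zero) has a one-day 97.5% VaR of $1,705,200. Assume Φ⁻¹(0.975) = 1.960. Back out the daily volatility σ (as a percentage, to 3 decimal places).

1.740%

VaR as a fraction: $1,705,200 / $50,000,000 = 3.410%.
σ = VaR / z = 3.410% / 1.960 = 1.740%.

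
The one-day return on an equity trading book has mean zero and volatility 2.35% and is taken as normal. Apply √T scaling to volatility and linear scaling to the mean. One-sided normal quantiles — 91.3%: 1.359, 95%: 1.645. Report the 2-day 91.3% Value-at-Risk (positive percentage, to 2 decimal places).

4.52%

σ_{2d} = 2.35% × √2 = 3.323%.
VaR = 1.359 × 3.323% = 4.516%.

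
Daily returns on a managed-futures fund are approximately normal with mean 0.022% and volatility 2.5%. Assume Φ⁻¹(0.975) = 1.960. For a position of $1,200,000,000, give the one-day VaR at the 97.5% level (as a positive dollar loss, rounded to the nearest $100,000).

VaR = −μ + z·σ = −(0.022%) + 1.960 × 2.5% = 4.878%.
On $1,200,000,000: 0.04878 × $1,200,000,000 = $58,536,000.

$58,500,000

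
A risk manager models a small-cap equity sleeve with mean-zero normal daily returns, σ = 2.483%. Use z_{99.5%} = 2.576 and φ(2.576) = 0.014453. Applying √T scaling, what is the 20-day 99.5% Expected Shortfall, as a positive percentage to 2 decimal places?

32.10%

σ_{20d} = 2.483% × √20 = 11.104%.
ES multiplier = φ(z)/(1−α) = 0.014453/0.005 = 2.891.
ES = 11.104% × 2.891 = 32.102%.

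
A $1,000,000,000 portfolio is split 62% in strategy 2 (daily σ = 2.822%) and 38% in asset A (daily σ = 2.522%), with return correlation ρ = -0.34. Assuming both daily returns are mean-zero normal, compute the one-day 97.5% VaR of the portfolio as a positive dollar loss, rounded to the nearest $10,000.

$33,030,000

σ_p² = 0.62²·2.822² + 0.38²·2.522² + 2·-0.34·0.62·0.38·2.822·2.522 = 2.8395 (%²).
σ_p = √2.8395 = 1.685%.
At 97.5%, z = 1.960.
VaR = 1.960 × 1.685% = 3.303%; on $1,000,000,000 that is $33,030,000.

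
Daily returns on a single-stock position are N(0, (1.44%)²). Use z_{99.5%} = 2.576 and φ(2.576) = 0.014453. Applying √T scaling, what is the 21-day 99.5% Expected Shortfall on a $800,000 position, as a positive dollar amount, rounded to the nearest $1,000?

σ_{21d} = 1.44% × √21 = 6.599%.
ES multiplier = φ(z)/(1−α) = 0.014453/0.005 = 2.891.
ES = 6.599% × 2.891 = 19.078%; on $800,000: $152,624.

$153,000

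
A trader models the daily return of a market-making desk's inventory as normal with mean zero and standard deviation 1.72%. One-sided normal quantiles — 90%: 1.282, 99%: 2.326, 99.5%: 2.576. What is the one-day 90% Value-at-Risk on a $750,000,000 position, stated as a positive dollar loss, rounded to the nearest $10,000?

VaR = z·σ = 1.282 × 1.72% = 2.205%.
On $750,000,000: 0.02205 × $750,000,000 = $16,537,500.

$16,540,000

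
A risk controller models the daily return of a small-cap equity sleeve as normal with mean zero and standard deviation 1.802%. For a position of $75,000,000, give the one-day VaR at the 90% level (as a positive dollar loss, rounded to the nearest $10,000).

$1,730,000

At 90% one-sided, z = 1.282.
VaR = z·σ = 1.282 × 1.802% = 2.310%.
On $75,000,000: 0.02310 × $75,000,000 = $1,732,500.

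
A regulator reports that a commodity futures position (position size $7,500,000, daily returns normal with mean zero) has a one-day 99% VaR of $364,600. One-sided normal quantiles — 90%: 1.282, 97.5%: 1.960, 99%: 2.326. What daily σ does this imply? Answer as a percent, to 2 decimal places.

VaR as a fraction: $364,600 / $7,500,000 = 4.861%.
σ = VaR / z = 4.861% / 2.326 = 2.090%.

2.09%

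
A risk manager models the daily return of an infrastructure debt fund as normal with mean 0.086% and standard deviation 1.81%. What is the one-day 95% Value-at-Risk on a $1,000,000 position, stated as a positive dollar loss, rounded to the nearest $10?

At 95% one-sided, z = 1.645.
VaR = −μ + z·σ = −(0.086%) + 1.645 × 1.81% = 2.891%.
On $1,000,000: 0.02891 × $1,000,000 = $28,910.

$28,910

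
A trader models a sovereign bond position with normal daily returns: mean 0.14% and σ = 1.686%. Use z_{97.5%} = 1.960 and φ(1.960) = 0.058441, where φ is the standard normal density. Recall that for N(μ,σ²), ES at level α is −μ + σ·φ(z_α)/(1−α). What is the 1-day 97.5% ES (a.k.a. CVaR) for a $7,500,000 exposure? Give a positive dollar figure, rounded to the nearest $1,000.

$285,000

Tail multiplier: φ(z)/(1−α) = 0.058441 / 0.025 = 2.338.
ES = −(0.14%) + 1.686% × 2.338 = 3.802%.
On $7,500,000: 0.03802 × $7,500,000 = $285,150.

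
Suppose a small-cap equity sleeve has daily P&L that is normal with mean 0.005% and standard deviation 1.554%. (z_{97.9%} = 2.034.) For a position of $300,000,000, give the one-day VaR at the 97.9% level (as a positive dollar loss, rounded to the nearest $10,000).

$9,470,000

VaR = −μ + z·σ = −(0.005%) + 2.034 × 1.554% = 3.156%.
On $300,000,000: 0.03156 × $300,000,000 = $9,468,000.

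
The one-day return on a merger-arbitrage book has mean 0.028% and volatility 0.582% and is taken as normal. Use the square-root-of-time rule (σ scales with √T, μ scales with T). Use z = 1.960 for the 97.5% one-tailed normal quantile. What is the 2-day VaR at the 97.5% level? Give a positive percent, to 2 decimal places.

1.56%

σ_{2d} = 0.582% × √2 = 0.823%; μ_{2d} = 2 × 0.028% = 0.056%.
VaR = −(0.056%) + 1.960 × 0.823% = 1.557%.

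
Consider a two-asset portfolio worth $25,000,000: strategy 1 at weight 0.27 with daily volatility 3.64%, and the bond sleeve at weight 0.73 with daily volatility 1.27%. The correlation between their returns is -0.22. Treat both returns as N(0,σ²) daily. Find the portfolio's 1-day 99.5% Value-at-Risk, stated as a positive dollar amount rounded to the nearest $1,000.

σ_p² = 0.27²·3.64² + 0.73²·1.27² + 2·-0.22·0.27·0.73·3.64·1.27 = 1.4245 (%²).
σ_p = √1.4245 = 1.194%.
At 99.5%, z = 2.576.
VaR = 2.576 × 1.194% = 3.076%; on $25,000,000 that is $769,000.

$769,000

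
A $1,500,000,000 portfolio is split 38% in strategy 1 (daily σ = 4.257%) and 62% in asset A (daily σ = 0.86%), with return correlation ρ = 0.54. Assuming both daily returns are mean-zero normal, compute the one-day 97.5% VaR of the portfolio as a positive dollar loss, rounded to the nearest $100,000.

$57,600,000

σ_p² = 0.38²·4.257² + 0.62²·0.86² + 2·0.54·0.38·0.62·4.257·0.86 = 3.8327 (%²).
σ_p = √3.8327 = 1.958%.
At 97.5%, z = 1.960.
VaR = 1.960 × 1.958% = 3.838%; on $1,500,000,000 that is $57,570,000.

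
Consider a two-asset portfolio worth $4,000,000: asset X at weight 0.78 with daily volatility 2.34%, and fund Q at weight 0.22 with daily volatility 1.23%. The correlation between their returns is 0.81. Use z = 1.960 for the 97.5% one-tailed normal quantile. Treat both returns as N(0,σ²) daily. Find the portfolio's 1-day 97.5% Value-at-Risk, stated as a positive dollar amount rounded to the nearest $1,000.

$161,000

σ_p² = 0.78²·2.34² + 0.22²·1.23² + 2·0.81·0.78·0.22·2.34·1.23 = 4.2047 (%²).
σ_p = √4.2047 = 2.051%.
VaR = 1.960 × 2.051% = 4.020%; on $4,000,000 that is $160,800.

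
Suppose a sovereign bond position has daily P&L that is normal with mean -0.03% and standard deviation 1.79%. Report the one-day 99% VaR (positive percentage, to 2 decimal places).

4.19%

At 99% one-sided, z = 2.326.
VaR = −μ + z·σ = −(-0.03%) + 2.326 × 1.79% = 4.194%.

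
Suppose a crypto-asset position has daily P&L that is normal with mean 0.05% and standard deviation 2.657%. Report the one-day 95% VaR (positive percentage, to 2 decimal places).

At 95% one-sided, z = 1.645.
VaR = −μ + z·σ = −(0.05%) + 1.645 × 2.657% = 4.321%.

4.32%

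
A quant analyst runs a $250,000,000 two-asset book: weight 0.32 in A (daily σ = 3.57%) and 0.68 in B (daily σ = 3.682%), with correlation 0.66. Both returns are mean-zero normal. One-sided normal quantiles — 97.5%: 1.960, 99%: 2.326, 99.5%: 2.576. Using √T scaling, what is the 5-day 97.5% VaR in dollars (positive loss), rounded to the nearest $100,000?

$36,900,000

σ_p = √(0.32²·3.57² + 0.68²·3.682² + 2·0.66·0.32·0.68·3.57·3.682) = 3.369%.
σ_{5d} = 3.369% × √5 = 7.533%.
VaR = 1.960 × 7.533% = 14.765%; on $250,000,000 that is $36,912,500.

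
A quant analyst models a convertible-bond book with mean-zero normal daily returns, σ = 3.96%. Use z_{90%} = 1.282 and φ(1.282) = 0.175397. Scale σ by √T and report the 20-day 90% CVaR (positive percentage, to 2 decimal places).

σ_{20d} = 3.96% × √20 = 17.710%.
ES multiplier = φ(z)/(1−α) = 0.175397/0.1 = 1.754.
ES = 17.710% × 1.754 = 31.063%.

31.06%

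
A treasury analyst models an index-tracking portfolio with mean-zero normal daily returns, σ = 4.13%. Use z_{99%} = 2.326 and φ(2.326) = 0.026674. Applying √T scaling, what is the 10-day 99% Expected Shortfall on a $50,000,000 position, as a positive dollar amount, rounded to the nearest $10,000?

σ_{10d} = 4.13% × √10 = 13.060%.
ES multiplier = φ(z)/(1−α) = 0.026674/0.01 = 2.667.
ES = 13.060% × 2.667 = 34.831%; on $50,000,000: $17,415,500.

$17,420,000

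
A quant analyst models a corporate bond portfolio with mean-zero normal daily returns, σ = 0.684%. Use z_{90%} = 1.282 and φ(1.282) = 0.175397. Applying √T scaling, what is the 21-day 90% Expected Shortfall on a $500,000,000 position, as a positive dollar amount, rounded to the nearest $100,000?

σ_{21d} = 0.684% × √21 = 3.134%.
ES multiplier = φ(z)/(1−α) = 0.175397/0.1 = 1.754.
ES = 3.134% × 1.754 = 5.497%; on $500,000,000: $27,485,000.

$27,500,000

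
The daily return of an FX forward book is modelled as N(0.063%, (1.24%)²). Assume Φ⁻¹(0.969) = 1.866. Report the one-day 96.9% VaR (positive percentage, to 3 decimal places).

VaR = −μ + z·σ = −(0.063%) + 1.866 × 1.24% = 2.251%.

2.251%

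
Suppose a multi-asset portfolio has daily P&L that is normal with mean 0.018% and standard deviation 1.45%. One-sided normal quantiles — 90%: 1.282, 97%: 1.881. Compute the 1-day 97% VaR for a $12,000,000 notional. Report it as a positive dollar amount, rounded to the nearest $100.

VaR = −μ + z·σ = −(0.018%) + 1.881 × 1.45% = 2.709%.
On $12,000,000: 0.02709 × $12,000,000 = $325,080.

$325,100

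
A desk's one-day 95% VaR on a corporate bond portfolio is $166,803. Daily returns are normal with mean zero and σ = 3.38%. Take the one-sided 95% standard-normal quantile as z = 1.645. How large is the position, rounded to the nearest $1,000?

$3,000,000

VaR as a fraction of value: z·σ = 1.645 × 3.38% = 5.5601%.
Position = $166,803 / 0.055601 = $3,000,000.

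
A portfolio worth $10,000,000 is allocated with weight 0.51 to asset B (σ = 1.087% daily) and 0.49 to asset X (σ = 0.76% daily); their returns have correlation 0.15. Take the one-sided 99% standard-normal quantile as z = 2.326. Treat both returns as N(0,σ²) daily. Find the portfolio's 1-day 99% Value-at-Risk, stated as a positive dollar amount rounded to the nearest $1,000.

$166,000

σ_p² = 0.51²·1.087² + 0.49²·0.76² + 2·0.15·0.51·0.49·1.087·0.76 = 0.5079 (%²).
σ_p = √0.5079 = 0.713%.
VaR = 2.326 × 0.713% = 1.658%; on $10,000,000 that is $165,800.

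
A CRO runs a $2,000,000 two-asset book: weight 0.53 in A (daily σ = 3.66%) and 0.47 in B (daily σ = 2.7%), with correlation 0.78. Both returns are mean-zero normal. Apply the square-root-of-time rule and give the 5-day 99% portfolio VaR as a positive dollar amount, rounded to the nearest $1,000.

$316,000

σ_p = √(0.53²·3.66² + 0.47²·2.7² + 2·0.78·0.53·0.47·3.66·2.7) = 3.035%.
σ_{5d} = 3.035% × √5 = 6.786%.
z(99%) = 2.326.
VaR = 2.326 × 6.786% = 15.784%; on $2,000,000 that is $315,680.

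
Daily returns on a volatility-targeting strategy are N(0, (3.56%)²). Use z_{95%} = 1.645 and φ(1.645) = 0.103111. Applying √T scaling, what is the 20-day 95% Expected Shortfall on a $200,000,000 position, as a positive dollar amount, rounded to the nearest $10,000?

$65,660,000

σ_{20d} = 3.56% × √20 = 15.921%.
ES multiplier = φ(z)/(1−α) = 0.103111/0.05 = 2.062.
ES = 15.921% × 2.062 = 32.829%; on $200,000,000: $65,658,000.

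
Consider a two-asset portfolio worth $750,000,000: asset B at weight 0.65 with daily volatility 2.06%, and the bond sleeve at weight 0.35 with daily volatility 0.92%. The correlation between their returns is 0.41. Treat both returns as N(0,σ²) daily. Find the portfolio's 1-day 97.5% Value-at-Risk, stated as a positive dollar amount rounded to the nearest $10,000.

$22,050,000

σ_p² = 0.65²·2.06² + 0.35²·0.92² + 2·0.41·0.65·0.35·2.06·0.92 = 2.2502 (%²).
σ_p = √2.2502 = 1.500%.
At 97.5%, z = 1.960.
VaR = 1.960 × 1.500% = 2.940%; on $750,000,000 that is $22,050,000.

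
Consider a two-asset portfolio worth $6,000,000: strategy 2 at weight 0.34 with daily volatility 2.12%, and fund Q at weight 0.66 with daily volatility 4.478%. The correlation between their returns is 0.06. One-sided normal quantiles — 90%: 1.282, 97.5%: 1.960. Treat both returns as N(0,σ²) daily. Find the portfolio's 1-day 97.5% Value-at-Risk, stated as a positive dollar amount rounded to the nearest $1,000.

σ_p² = 0.34²·2.12² + 0.66²·4.478² + 2·0.06·0.34·0.66·2.12·4.478 = 9.5101 (%²).
σ_p = √9.5101 = 3.084%.
VaR = 1.960 × 3.084% = 6.045%; on $6,000,000 that is $362,700.

$363,000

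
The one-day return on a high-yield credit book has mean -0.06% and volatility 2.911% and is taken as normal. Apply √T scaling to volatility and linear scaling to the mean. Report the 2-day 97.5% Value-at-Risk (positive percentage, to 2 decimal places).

At 97.5%, z = 1.960.
σ_{2d} = 2.911% × √2 = 4.117%; μ_{2d} = 2 × -0.06% = -0.120%.
VaR = −(-0.120%) + 1.960 × 4.117% = 8.189%.

8.19%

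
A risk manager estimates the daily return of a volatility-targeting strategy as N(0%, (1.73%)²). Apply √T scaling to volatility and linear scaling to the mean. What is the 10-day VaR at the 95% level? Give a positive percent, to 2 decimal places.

At 95%, z = 1.645.
σ_{10d} = 1.73% × √10 = 5.471%.
VaR = 1.645 × 5.471% = 9.000%.

9.00%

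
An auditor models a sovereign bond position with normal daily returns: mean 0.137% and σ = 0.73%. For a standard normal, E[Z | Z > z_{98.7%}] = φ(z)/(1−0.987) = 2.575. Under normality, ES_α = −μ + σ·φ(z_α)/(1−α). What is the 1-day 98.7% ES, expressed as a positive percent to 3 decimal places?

1.743%

ES = −(0.137%) + 0.73% × 2.575 = 1.743%.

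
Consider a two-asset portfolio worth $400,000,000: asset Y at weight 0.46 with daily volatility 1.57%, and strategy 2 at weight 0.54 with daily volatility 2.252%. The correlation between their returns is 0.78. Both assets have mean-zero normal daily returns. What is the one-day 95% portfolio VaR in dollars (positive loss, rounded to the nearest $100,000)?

$12,100,000

σ_p² = 0.46²·1.57² + 0.54²·2.252² + 2·0.78·0.46·0.54·1.57·2.252 = 3.3705 (%²).
σ_p = √3.3705 = 1.836%.
At 95%, z = 1.645.
VaR = 1.645 × 1.836% = 3.020%; on $400,000,000 that is $12,080,000.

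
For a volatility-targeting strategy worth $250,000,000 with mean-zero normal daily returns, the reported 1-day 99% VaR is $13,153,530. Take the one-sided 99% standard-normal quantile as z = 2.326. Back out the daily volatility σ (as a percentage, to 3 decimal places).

2.262%

VaR as a fraction: $13,153,530 / $250,000,000 = 5.261%.
σ = VaR / z = 5.261% / 2.326 = 2.262%.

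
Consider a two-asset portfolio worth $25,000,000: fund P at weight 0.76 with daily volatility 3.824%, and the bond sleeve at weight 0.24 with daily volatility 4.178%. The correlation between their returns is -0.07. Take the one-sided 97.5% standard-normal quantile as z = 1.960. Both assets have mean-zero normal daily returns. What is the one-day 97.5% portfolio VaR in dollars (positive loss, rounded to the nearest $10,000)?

σ_p² = 0.76²·3.824² + 0.24²·4.178² + 2·-0.07·0.76·0.24·3.824·4.178 = 9.0437 (%²).
σ_p = √9.0437 = 3.007%.
VaR = 1.960 × 3.007% = 5.894%; on $25,000,000 that is $1,473,500.

$1,470,000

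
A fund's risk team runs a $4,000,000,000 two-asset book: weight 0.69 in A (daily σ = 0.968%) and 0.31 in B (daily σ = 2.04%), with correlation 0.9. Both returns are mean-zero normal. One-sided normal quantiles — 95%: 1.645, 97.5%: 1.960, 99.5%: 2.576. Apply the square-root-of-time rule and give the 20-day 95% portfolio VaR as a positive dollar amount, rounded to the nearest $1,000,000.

$373,000,000

σ_p = √(0.69²·0.968² + 0.31²·2.04² + 2·0.9·0.69·0.31·0.968·2.04) = 1.267%.
σ_{20d} = 1.267% × √20 = 5.666%.
VaR = 1.645 × 5.666% = 9.321%; on $4,000,000,000 that is $372,840,000.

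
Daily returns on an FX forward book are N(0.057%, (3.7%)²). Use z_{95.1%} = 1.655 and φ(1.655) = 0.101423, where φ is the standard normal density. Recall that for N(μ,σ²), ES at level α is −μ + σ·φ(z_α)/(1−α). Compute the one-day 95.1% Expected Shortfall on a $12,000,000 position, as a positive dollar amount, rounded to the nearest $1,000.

$912,000

Tail multiplier: φ(z)/(1−α) = 0.101423 / 0.049 = 2.070.
ES = −(0.057%) + 3.7% × 2.070 = 7.602%.
On $12,000,000: 0.07602 × $12,000,000 = $912,240.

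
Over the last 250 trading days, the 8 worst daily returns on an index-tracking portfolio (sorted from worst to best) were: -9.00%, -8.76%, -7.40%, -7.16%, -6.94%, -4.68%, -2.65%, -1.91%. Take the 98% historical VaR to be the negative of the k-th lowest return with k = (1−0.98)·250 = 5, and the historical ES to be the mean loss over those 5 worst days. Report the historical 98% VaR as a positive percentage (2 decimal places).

6.94%

k = 5; the 5th lowest return is -6.94%, so VaR = 6.94%.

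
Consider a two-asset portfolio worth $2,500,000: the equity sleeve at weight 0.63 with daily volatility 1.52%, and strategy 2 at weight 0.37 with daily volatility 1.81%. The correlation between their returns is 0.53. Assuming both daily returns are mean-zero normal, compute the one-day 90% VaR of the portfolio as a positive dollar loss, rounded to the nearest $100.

σ_p² = 0.63²·1.52² + 0.37²·1.81² + 2·0.53·0.63·0.37·1.52·1.81 = 2.0453 (%²).
σ_p = √2.0453 = 1.430%.
At 90%, z = 1.282.
VaR = 1.282 × 1.430% = 1.833%; on $2,500,000 that is $45,825.

$45,800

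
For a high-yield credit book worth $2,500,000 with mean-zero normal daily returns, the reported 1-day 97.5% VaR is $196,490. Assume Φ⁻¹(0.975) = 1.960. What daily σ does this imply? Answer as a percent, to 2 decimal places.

VaR as a fraction: $196,490 / $2,500,000 = 7.860%.
σ = VaR / z = 7.860% / 1.960 = 4.010%.

4.01%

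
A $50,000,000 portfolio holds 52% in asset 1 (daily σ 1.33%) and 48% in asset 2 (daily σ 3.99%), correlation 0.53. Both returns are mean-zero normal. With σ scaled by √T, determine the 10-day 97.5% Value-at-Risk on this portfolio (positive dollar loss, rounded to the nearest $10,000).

σ_p = √(0.52²·1.33² + 0.48²·3.99² + 2·0.53·0.52·0.48·1.33·3.99) = 2.356%.
σ_{10d} = 2.356% × √10 = 7.450%.
z(97.5%) = 1.960.
VaR = 1.960 × 7.450% = 14.602%; on $50,000,000 that is $7,301,000.

$7,300,000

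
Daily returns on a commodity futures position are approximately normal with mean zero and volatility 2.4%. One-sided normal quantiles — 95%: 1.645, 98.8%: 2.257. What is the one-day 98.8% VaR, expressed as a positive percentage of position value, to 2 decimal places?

VaR = z·σ = 2.257 × 2.4% = 5.417%.

5.42%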